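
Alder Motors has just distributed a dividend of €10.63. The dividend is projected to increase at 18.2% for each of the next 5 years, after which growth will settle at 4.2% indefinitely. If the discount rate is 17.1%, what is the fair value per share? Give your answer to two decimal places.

Two-stage DDM. Project D₁…D_5 at 0.182, terminal growth 0.042, discount at r = 0.171.
D_1 = 12.5647
D_2 = 14.8514
D_3 = 17.5544
D_4 = 20.7493
D_5 = 24.5257
Terminal value at t=5: TV = D_6/(r−g) = 25.5557/(0.171−0.042) = 198.1065
P₀ = 12.5647/(1+0.171)^1 + 14.8514/(1+0.171)^2 + 17.5544/(1+0.171)^3 + 20.7493/(1+0.171)^4 + 24.5257/(1+0.171)^5 + 198.1065/(1+0.171)^5 = 144.6401

€144.64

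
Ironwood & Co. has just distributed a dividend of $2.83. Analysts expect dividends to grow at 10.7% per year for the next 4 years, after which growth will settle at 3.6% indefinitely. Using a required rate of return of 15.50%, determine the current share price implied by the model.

Two-stage DDM. Project D₁…D_4 at 0.107, terminal growth 0.036, discount at r = 0.155.
D_1 = 3.1328
D_2 = 3.4680
D_3 = 3.8391
D_4 = 4.2499
Terminal value at t=4: TV = D_5/(r−g) = 4.4029/(0.155−0.036) = 36.9990
P₀ = 3.1328/(1+0.155)^1 + 3.4680/(1+0.155)^2 + 3.8391/(1+0.155)^3 + 4.2499/(1+0.155)^4 + 36.9990/(1+0.155)^4 = 30.9821

$30.98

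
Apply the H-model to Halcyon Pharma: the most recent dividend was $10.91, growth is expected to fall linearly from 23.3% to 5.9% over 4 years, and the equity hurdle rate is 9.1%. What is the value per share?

H-model: P₀ = D₀[(1+g_L) + H(g_S−g_L)]/(r−g_L), with H = 4/2 = 2.
P₀ = 10.91 × [(1+0.059) + 2×(0.233−0.059)] / (0.091−0.059)
   = 10.91 × 1.4070 / 0.032 = 479.6991

$479.70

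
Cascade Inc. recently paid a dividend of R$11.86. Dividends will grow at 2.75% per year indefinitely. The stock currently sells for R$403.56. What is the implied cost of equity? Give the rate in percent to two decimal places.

5.77%

Rearranging the constant-growth DDM: r = D₁/P₀ + g.
D₁ = 11.86 × (1 + 0.0275) = 12.1861.
r = 12.1861 / 403.56 + 0.0275 = 0.03020 + 0.0275 = 0.05770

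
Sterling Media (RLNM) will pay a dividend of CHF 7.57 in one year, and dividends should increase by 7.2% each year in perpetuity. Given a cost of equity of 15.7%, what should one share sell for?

Gordon growth model: P₀ = D₁/(r − g), with D₁ = 7.57 given directly.
P₀ = 7.5700 / (0.157 − 0.072) = 7.5700 / 0.085 = 89.0588

CHF 89.06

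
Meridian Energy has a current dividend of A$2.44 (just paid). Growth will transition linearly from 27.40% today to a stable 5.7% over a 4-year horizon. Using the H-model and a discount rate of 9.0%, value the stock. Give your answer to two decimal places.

H-model: P₀ = D₀[(1+g_L) + H(g_S−g_L)]/(r−g_L), with H = 4/2 = 2.
P₀ = 2.44 × [(1+0.057) + 2×(0.274−0.057)] / (0.09−0.057)
   = 2.44 × 1.4910 / 0.033 = 110.2436

A$110.24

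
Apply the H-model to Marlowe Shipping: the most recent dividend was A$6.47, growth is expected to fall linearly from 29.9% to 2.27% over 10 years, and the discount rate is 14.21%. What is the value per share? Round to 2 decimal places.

A$130.28

H-model: P₀ = D₀[(1+g_L) + H(g_S−g_L)]/(r−g_L), with H = 10/2 = 5.
P₀ = 6.47 × [(1+0.0227) + 5×(0.299−0.0227)] / (0.1421−0.0227)
   = 6.47 × 2.4042 / 0.1194 = 130.2778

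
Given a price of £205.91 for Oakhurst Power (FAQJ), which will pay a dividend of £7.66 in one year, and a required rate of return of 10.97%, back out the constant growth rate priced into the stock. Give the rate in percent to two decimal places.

From P₀ = D₁/(r − g), the implied growth is g = r − D₁/P₀.
g = 0.1097 − 7.66/205.91 = 0.1097 − 0.03720 = 0.07250

7.25%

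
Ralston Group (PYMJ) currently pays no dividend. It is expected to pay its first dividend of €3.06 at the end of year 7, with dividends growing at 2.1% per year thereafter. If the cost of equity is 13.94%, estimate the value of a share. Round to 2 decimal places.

Deferred-dividend DDM. At t=6 the remaining stream is a growing perpetuity with first payment D_7 = 3.06.
V_6 = D_7/(r−g) = 3.06/(0.1394−0.021) = 25.8446
P₀ = V_6/(1+r)^6 = 25.8446/(1+0.1394)^6 = 11.8117

€11.81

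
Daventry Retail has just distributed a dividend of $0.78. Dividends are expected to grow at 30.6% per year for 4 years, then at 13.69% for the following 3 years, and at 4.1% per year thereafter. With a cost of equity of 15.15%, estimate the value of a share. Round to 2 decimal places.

$19.79

Three-stage DDM. Project D₁…D_7; terminal Gordon value at t=7 with g = 0.041; discount at r = 0.1515.
D_1 = 1.0187
D_2 = 1.3304
D_3 = 1.7375
D_4 = 2.2692
D_5 = 2.5798
D_6 = 2.9330
D_7 = 3.3345
TV_7 = 3.4712/(0.1515−0.041) = 31.4140
P₀ = Σ Dₜ/(1+r)ᵗ + TV_7/(1+r)^7 = 19.7937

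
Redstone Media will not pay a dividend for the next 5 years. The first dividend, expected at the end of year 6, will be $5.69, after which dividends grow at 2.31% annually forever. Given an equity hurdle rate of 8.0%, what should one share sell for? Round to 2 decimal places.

Deferred-dividend DDM. At t=5 the remaining stream is a growing perpetuity with first payment D_6 = 5.69.
V_5 = D_6/(r−g) = 5.69/(0.08−0.0231) = 100.0000
P₀ = V_5/(1+r)^5 = 100.0000/(1+0.08)^5 = 68.0583

$68.06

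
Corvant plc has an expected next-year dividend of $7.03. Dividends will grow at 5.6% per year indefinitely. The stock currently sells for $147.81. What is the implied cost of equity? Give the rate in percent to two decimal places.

Rearranging the constant-growth DDM: r = D₁/P₀ + g.
r = 7.0300 / 147.81 + 0.056 = 0.04756 + 0.056 = 0.10356

10.36%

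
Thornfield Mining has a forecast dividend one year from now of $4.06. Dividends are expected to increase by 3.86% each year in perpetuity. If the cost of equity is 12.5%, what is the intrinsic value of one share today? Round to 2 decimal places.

Gordon growth model: P₀ = D₁/(r − g), with D₁ = 4.06 given directly.
P₀ = 4.0600 / (0.125 − 0.0386) = 4.0600 / 0.0864 = 46.9907

$46.99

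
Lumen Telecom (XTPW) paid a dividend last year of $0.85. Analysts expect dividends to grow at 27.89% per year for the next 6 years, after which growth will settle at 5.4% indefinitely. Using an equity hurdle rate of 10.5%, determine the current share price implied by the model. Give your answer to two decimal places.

$51.00

Two-stage DDM. Project D₁…D_6 at 0.2789, terminal growth 0.054, discount at r = 0.105.
D_1 = 1.0871
D_2 = 1.3902
D_3 = 1.7780
D_4 = 2.2739
D_5 = 2.9080
D_6 = 3.7191
Terminal value at t=6: TV = D_7/(r−g) = 3.9199/(0.105−0.054) = 76.8615
P₀ = 1.0871/(1+0.105)^1 + 1.3902/(1+0.105)^2 + 1.7780/(1+0.105)^3 + 2.2739/(1+0.105)^4 + 2.9080/(1+0.105)^5 + 3.7191/(1+0.105)^6 + 76.8615/(1+0.105)^6 = 50.9951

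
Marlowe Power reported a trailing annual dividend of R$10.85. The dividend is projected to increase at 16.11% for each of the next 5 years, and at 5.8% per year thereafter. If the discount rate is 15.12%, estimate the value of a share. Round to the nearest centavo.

R$184.22

Two-stage DDM. Project D₁…D_5 at 0.1611, terminal growth 0.058, discount at r = 0.1512.
D_1 = 12.5979
D_2 = 14.6275
D_3 = 16.9839
D_4 = 19.7201
D_5 = 22.8970
Terminal value at t=5: TV = D_6/(r−g) = 24.2250/(0.1512−0.058) = 259.9247
P₀ = 12.5979/(1+0.1512)^1 + 14.6275/(1+0.1512)^2 + 16.9839/(1+0.1512)^3 + 19.7201/(1+0.1512)^4 + 22.8970/(1+0.1512)^5 + 259.9247/(1+0.1512)^5 = 184.2222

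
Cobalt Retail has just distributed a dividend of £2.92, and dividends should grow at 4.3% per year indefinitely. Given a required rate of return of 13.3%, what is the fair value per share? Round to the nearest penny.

£33.84

Gordon growth model: P₀ = D₁/(r − g). D₁ = 2.92 × (1 + 0.043) = 3.0456.
P₀ = 3.0456 / (0.133 − 0.043) = 3.0456 / 0.09 = 33.8396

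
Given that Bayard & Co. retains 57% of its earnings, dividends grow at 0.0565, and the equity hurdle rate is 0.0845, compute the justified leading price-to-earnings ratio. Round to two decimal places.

15.36

Payout ratio b = 1 − 0.57 = 0.43.
Justified leading P/E = b/(r−g) = 0.43/(0.0845−0.0565) = 15.3571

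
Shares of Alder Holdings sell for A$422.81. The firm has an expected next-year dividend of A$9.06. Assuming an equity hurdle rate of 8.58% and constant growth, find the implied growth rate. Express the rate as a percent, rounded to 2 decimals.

From P₀ = D₁/(r − g), the implied growth is g = r − D₁/P₀.
g = 0.0858 − 9.06/422.81 = 0.0858 − 0.02143 = 0.06437

6.44%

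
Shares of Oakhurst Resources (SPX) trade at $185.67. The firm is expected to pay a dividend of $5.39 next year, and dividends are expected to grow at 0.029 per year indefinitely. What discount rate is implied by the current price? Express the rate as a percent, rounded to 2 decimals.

Rearranging the constant-growth DDM: r = D₁/P₀ + g.
r = 5.3900 / 185.67 + 0.029 = 0.02903 + 0.029 = 0.05803

5.80%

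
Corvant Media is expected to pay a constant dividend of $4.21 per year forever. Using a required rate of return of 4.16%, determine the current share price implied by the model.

Zero-growth DDM (perpetuity): P₀ = D/r = 4.21 / 0.0416 = 101.2019

$101.20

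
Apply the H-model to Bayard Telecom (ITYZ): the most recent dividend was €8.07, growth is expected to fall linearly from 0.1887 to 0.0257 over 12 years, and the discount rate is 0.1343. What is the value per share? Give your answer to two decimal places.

€148.89

H-model: P₀ = D₀[(1+g_L) + H(g_S−g_L)]/(r−g_L), with H = 12/2 = 6.
P₀ = 8.07 × [(1+0.0257) + 6×(0.1887−0.0257)] / (0.1343−0.0257)
   = 8.07 × 2.0037 / 0.1086 = 148.8937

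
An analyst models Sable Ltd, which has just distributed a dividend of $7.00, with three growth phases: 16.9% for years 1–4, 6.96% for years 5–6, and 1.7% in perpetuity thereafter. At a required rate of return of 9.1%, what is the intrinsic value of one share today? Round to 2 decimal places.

Three-stage DDM. Project D₁…D_6; terminal Gordon value at t=6 with g = 0.017; discount at r = 0.091.
D_1 = 8.1830
D_2 = 9.5659
D_3 = 11.1826
D_4 = 13.0724
D_5 = 13.9823
D_6 = 14.9554
TV_6 = 15.2097/(0.091−0.017) = 205.5361
P₀ = Σ Dₜ/(1+r)ᵗ + TV_6/(1+r)^6 = 173.1718

$173.17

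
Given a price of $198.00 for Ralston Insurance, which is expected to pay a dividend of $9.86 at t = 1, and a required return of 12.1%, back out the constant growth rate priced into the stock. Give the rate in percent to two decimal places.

7.12%

From P₀ = D₁/(r − g), the implied growth is g = r − D₁/P₀.
g = 0.121 − 9.86/198.00 = 0.121 − 0.04980 = 0.07120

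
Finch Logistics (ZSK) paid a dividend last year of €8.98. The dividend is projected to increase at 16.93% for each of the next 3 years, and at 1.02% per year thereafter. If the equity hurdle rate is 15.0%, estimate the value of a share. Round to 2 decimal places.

€96.07

Two-stage DDM. Project D₁…D_3 at 0.1693, terminal growth 0.0102, discount at r = 0.15.
D_1 = 10.5003
D_2 = 12.2780
D_3 = 14.3567
Terminal value at t=3: TV = D_4/(r−g) = 14.5031/(0.15−0.0102) = 103.7419
P₀ = 10.5003/(1+0.15)^1 + 12.2780/(1+0.15)^2 + 14.3567/(1+0.15)^3 + 103.7419/(1+0.15)^3 = 96.0664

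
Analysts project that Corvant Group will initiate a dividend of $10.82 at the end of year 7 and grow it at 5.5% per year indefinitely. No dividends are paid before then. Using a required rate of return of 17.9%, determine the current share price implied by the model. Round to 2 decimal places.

$32.49

Deferred-dividend DDM. At t=6 the remaining stream is a growing perpetuity with first payment D_7 = 10.82.
V_6 = D_7/(r−g) = 10.82/(0.179−0.055) = 87.2581
P₀ = V_6/(1+r)^6 = 87.2581/(1+0.179)^6 = 32.4880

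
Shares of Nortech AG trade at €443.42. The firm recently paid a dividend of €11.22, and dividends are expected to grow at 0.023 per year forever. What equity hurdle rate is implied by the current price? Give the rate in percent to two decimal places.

Rearranging the constant-growth DDM: r = D₁/P₀ + g.
D₁ = 11.22 × (1 + 0.023) = 11.4781.
r = 11.4781 / 443.42 + 0.023 = 0.02589 + 0.023 = 0.04889

4.89%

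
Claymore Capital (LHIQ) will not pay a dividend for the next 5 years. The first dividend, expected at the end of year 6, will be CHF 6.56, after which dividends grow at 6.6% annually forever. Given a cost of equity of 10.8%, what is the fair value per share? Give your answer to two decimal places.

CHF 93.53

Deferred-dividend DDM. At t=5 the remaining stream is a growing perpetuity with first payment D_6 = 6.56.
V_5 = D_6/(r−g) = 6.56/(0.108−0.066) = 156.1905
P₀ = V_5/(1+r)^5 = 156.1905/(1+0.108)^5 = 93.5310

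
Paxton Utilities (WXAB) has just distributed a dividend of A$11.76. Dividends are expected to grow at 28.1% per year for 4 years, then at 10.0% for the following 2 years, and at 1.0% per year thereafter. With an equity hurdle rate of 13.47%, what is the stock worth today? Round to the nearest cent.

Three-stage DDM. Project D₁…D_6; terminal Gordon value at t=6 with g = 0.01; discount at r = 0.1347.
D_1 = 15.0646
D_2 = 19.2977
D_3 = 24.7204
D_4 = 31.6668
D_5 = 34.8335
D_6 = 38.3168
TV_6 = 38.7000/(0.1347−0.01) = 310.3446
P₀ = Σ Dₜ/(1+r)ᵗ + TV_6/(1+r)^6 = 246.1540

A$246.15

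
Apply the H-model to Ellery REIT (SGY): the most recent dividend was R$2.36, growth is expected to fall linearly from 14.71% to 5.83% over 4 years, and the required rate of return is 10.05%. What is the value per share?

H-model: P₀ = D₀[(1+g_L) + H(g_S−g_L)]/(r−g_L), with H = 4/2 = 2.
P₀ = 2.36 × [(1+0.0583) + 2×(0.1471−0.0583)] / (0.1005−0.0583)
   = 2.36 × 1.2359 / 0.0422 = 69.1167

R$69.12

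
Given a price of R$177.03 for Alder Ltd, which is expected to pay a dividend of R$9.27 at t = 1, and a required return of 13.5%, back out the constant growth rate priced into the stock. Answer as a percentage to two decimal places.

8.26%

From P₀ = D₁/(r − g), the implied growth is g = r − D₁/P₀.
g = 0.135 − 9.27/177.03 = 0.135 − 0.05236 = 0.08264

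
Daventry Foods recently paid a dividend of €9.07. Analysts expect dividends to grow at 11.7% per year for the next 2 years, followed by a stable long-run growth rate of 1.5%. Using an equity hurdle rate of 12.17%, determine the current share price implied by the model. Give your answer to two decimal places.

Two-stage DDM. Project D₁…D_2 at 0.117, terminal growth 0.015, discount at r = 0.1217.
D_1 = 10.1312
D_2 = 11.3165
Terminal value at t=2: TV = D_3/(r−g) = 11.4863/(0.1217−0.015) = 107.6503
P₀ = 10.1312/(1+0.1217)^1 + 11.3165/(1+0.1217)^2 + 107.6503/(1+0.1217)^2 = 103.5844

€103.58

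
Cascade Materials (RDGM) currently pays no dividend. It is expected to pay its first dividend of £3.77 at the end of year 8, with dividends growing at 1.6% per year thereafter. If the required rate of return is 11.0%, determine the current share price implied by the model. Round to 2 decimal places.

Deferred-dividend DDM. At t=7 the remaining stream is a growing perpetuity with first payment D_8 = 3.77.
V_7 = D_8/(r−g) = 3.77/(0.11−0.016) = 40.1064
P₀ = V_7/(1+r)^7 = 40.1064/(1+0.11)^7 = 19.3176

£19.32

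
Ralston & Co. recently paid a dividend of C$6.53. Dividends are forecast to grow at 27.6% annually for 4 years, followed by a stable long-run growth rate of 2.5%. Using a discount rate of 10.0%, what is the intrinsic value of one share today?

C$199.97

Two-stage DDM. Project D₁…D_4 at 0.276, terminal growth 0.025, discount at r = 0.1.
D_1 = 8.3323
D_2 = 10.6320
D_3 = 13.5664
D_4 = 17.3107
Terminal value at t=4: TV = D_5/(r−g) = 17.7435/(0.1−0.025) = 236.5802
P₀ = 8.3323/(1+0.1)^1 + 10.6320/(1+0.1)^2 + 13.5664/(1+0.1)^3 + 17.3107/(1+0.1)^4 + 236.5802/(1+0.1)^4 = 199.9652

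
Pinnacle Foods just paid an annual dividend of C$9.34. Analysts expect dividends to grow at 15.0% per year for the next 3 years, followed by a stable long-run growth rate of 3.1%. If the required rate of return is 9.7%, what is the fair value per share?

C$198.90

Two-stage DDM. Project D₁…D_3 at 0.15, terminal growth 0.031, discount at r = 0.097.
D_1 = 10.7410
D_2 = 12.3521
D_3 = 14.2050
Terminal value at t=3: TV = D_4/(r−g) = 14.6453/(0.097−0.031) = 221.8989
P₀ = 10.7410/(1+0.097)^1 + 12.3521/(1+0.097)^2 + 14.2050/(1+0.097)^3 + 221.8989/(1+0.097)^3 = 198.9032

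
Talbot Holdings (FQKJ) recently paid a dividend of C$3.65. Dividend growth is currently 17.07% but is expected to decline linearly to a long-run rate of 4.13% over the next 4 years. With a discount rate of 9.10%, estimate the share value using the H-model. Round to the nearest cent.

H-model: P₀ = D₀[(1+g_L) + H(g_S−g_L)]/(r−g_L), with H = 4/2 = 2.
P₀ = 3.65 × [(1+0.0413) + 2×(0.1707−0.0413)] / (0.091−0.0413)
   = 3.65 × 1.3001 / 0.0497 = 95.4802

C$95.48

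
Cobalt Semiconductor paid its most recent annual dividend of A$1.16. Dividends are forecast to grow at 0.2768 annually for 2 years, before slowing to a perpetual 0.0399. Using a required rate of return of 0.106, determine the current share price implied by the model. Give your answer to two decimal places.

Two-stage DDM. Project D₁…D_2 at 0.2768, terminal growth 0.0399, discount at r = 0.106.
D_1 = 1.4811
D_2 = 1.8911
Terminal value at t=2: TV = D_3/(r−g) = 1.9665/(0.106−0.0399) = 29.7505
P₀ = 1.4811/(1+0.106)^1 + 1.8911/(1+0.106)^2 + 29.7505/(1+0.106)^2 = 27.2062

A$27.21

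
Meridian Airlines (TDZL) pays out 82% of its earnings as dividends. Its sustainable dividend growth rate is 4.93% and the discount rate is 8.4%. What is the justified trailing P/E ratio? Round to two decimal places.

24.80

Justified trailing P/E = b(1+g)/(r−g) = 0.82×(1+0.0493)/(0.084−0.0493) = 24.7961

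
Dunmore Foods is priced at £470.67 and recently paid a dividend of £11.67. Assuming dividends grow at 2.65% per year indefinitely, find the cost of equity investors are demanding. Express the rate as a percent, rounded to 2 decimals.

Rearranging the constant-growth DDM: r = D₁/P₀ + g.
D₁ = 11.67 × (1 + 0.0265) = 11.9793.
r = 11.9793 / 470.67 + 0.0265 = 0.02545 + 0.0265 = 0.05195

5.20%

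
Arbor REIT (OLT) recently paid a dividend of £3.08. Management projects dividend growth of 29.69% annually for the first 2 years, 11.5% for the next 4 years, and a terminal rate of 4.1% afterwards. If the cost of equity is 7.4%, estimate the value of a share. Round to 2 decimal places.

£192.53

Three-stage DDM. Project D₁…D_6; terminal Gordon value at t=6 with g = 0.041; discount at r = 0.074.
D_1 = 3.9945
D_2 = 5.1804
D_3 = 5.7762
D_4 = 6.4404
D_5 = 7.1811
D_6 = 8.0069
TV_6 = 8.3352/(0.074−0.041) = 252.5806
P₀ = Σ Dₜ/(1+r)ᵗ + TV_6/(1+r)^6 = 192.5350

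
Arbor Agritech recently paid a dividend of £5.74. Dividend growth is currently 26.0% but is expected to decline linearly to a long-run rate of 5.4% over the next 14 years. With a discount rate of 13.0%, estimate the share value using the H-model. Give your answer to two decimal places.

£188.51

H-model: P₀ = D₀[(1+g_L) + H(g_S−g_L)]/(r−g_L), with H = 14/2 = 7.
P₀ = 5.74 × [(1+0.054) + 7×(0.26−0.054)] / (0.13−0.054)
   = 5.74 × 2.4960 / 0.076 = 188.5137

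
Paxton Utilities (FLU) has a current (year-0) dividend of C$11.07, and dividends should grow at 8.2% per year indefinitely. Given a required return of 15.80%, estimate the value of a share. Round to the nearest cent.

Gordon growth model: P₀ = D₁/(r − g). D₁ = 11.07 × (1 + 0.082) = 11.9777.
P₀ = 11.9777 / (0.158 − 0.082) = 11.9777 / 0.076 = 157.6018

C$157.60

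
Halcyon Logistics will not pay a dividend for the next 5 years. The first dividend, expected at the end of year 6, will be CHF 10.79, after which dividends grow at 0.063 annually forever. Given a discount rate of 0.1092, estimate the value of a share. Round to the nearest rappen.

Deferred-dividend DDM. At t=5 the remaining stream is a growing perpetuity with first payment D_6 = 10.79.
V_5 = D_6/(r−g) = 10.79/(0.1092−0.063) = 233.5498
P₀ = V_5/(1+r)^5 = 233.5498/(1+0.1092)^5 = 139.1010

CHF 139.10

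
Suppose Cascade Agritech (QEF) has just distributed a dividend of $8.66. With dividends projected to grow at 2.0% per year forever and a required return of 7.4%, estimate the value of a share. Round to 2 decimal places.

Gordon growth model: P₀ = D₁/(r − g). D₁ = 8.66 × (1 + 0.02) = 8.8332.
P₀ = 8.8332 / (0.074 − 0.02) = 8.8332 / 0.054 = 163.5778

$163.58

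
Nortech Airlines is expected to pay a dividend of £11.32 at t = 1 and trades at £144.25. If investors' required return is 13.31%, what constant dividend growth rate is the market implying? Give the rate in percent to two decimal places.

5.46%

From P₀ = D₁/(r − g), the implied growth is g = r − D₁/P₀.
g = 0.1331 − 11.32/144.25 = 0.1331 − 0.07847 = 0.05463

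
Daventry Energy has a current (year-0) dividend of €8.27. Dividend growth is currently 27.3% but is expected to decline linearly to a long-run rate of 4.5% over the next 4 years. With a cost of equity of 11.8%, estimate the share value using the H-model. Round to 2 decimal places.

€170.04

H-model: P₀ = D₀[(1+g_L) + H(g_S−g_L)]/(r−g_L), with H = 4/2 = 2.
P₀ = 8.27 × [(1+0.045) + 2×(0.273−0.045)] / (0.118−0.045)
   = 8.27 × 1.5010 / 0.073 = 170.0448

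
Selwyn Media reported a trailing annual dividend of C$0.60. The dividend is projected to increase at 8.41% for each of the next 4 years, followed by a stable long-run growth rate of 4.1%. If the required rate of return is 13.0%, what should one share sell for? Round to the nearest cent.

C$8.11

Two-stage DDM. Project D₁…D_4 at 0.0841, terminal growth 0.041, discount at r = 0.13.
D_1 = 0.6505
D_2 = 0.7052
D_3 = 0.7645
D_4 = 0.8288
Terminal value at t=4: TV = D_5/(r−g) = 0.8627/(0.13−0.041) = 9.6937
P₀ = 0.6505/(1+0.13)^1 + 0.7052/(1+0.13)^2 + 0.7645/(1+0.13)^3 + 0.8288/(1+0.13)^4 + 9.6937/(1+0.13)^4 = 8.1113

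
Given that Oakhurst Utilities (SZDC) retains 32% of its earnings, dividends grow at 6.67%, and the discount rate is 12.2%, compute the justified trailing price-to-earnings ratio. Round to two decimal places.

13.12

Payout ratio b = 1 − 0.32 = 0.68.
Justified trailing P/E = b(1+g)/(r−g) = 0.68×(1+0.0667)/(0.122−0.0667) = 13.1167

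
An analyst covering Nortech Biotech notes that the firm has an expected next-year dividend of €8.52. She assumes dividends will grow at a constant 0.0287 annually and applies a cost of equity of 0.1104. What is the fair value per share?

€104.28

Gordon growth model: P₀ = D₁/(r − g), with D₁ = 8.52 given directly.
P₀ = 8.5200 / (0.1104 − 0.0287) = 8.5200 / 0.0817 = 104.2840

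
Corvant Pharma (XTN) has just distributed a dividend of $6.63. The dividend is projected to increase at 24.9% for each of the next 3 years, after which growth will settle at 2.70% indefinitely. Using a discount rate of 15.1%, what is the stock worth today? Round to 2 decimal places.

$93.64

Two-stage DDM. Project D₁…D_3 at 0.249, terminal growth 0.027, discount at r = 0.151.
D_1 = 8.2809
D_2 = 10.3428
D_3 = 12.9182
Terminal value at t=3: TV = D_4/(r−g) = 13.2670/(0.151−0.027) = 106.9916
P₀ = 8.2809/(1+0.151)^1 + 10.3428/(1+0.151)^2 + 12.9182/(1+0.151)^3 + 106.9916/(1+0.151)^3 = 93.6388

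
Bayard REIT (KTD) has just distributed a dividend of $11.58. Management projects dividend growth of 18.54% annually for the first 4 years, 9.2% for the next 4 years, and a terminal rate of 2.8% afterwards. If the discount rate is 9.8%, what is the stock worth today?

Three-stage DDM. Project D₁…D_8; terminal Gordon value at t=8 with g = 0.028; discount at r = 0.098.
D_1 = 13.7269
D_2 = 16.2719
D_3 = 19.2887
D_4 = 22.8648
D_5 = 24.9684
D_6 = 27.2655
D_7 = 29.7739
D_8 = 32.5131
TV_8 = 33.4235/(0.098−0.028) = 477.4786
P₀ = Σ Dₜ/(1+r)ᵗ + TV_8/(1+r)^8 = 344.3843

$344.38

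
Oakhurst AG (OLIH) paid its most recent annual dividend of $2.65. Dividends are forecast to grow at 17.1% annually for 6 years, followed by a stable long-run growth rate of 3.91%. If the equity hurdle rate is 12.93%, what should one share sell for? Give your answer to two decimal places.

Two-stage DDM. Project D₁…D_6 at 0.171, terminal growth 0.0391, discount at r = 0.1293.
D_1 = 3.1031
D_2 = 3.6338
D_3 = 4.2552
D_4 = 4.9828
D_5 = 5.8349
D_6 = 6.8326
Terminal value at t=6: TV = D_7/(r−g) = 7.0998/(0.1293−0.0391) = 78.7115
P₀ = 3.1031/(1+0.1293)^1 + 3.6338/(1+0.1293)^2 + 4.2552/(1+0.1293)^3 + 4.9828/(1+0.1293)^4 + 5.8349/(1+0.1293)^5 + 6.8326/(1+0.1293)^6 + 78.7115/(1+0.1293)^6 = 56.0335

$56.03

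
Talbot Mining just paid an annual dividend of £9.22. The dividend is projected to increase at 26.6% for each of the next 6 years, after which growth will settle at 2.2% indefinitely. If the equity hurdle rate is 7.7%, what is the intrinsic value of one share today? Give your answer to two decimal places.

Two-stage DDM. Project D₁…D_6 at 0.266, terminal growth 0.022, discount at r = 0.077.
D_1 = 11.6725
D_2 = 14.7774
D_3 = 18.7082
D_4 = 23.6846
D_5 = 29.9847
D_6 = 37.9606
Terminal value at t=6: TV = D_7/(r−g) = 38.7957/(0.077−0.022) = 705.3771
P₀ = 11.6725/(1+0.077)^1 + 14.7774/(1+0.077)^2 + 18.7082/(1+0.077)^3 + 23.6846/(1+0.077)^4 + 29.9847/(1+0.077)^5 + 37.9606/(1+0.077)^6 + 705.3771/(1+0.077)^6 = 553.1626

£553.16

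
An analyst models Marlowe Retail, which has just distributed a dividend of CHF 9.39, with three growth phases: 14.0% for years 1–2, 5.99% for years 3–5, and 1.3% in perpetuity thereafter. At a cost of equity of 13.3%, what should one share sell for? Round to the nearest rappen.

Three-stage DDM. Project D₁…D_5; terminal Gordon value at t=5 with g = 0.013; discount at r = 0.133.
D_1 = 10.7046
D_2 = 12.2032
D_3 = 12.9342
D_4 = 13.7090
D_5 = 14.5301
TV_5 = 14.7190/(0.133−0.013) = 122.6586
P₀ = Σ Dₜ/(1+r)ᵗ + TV_5/(1+r)^5 = 109.6467

CHF 109.65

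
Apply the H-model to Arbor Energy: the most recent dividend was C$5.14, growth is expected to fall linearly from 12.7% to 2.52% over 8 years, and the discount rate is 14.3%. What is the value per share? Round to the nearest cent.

C$62.50

H-model: P₀ = D₀[(1+g_L) + H(g_S−g_L)]/(r−g_L), with H = 8/2 = 4.
P₀ = 5.14 × [(1+0.0252) + 4×(0.127−0.0252)] / (0.143−0.0252)
   = 5.14 × 1.4324 / 0.1178 = 62.5003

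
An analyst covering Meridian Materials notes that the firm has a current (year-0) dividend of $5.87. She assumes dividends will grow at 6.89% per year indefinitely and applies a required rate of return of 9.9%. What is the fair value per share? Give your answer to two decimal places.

Gordon growth model: P₀ = D₁/(r − g). D₁ = 5.87 × (1 + 0.0689) = 6.2744.
P₀ = 6.2744 / (0.099 − 0.0689) = 6.2744 / 0.0301 = 208.4533

$208.45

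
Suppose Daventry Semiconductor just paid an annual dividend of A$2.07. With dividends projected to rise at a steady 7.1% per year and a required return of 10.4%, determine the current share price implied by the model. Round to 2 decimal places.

Gordon growth model: P₀ = D₁/(r − g). D₁ = 2.07 × (1 + 0.071) = 2.2170.
P₀ = 2.2170 / (0.104 − 0.071) = 2.2170 / 0.033 = 67.1809

A$67.18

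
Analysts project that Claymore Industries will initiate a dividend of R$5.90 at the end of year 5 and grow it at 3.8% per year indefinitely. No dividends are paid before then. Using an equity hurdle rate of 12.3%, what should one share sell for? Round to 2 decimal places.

Deferred-dividend DDM. At t=4 the remaining stream is a growing perpetuity with first payment D_5 = 5.90.
V_4 = D_5/(r−g) = 5.90/(0.123−0.038) = 69.4118
P₀ = V_4/(1+r)^4 = 69.4118/(1+0.123)^4 = 43.6429

R$43.64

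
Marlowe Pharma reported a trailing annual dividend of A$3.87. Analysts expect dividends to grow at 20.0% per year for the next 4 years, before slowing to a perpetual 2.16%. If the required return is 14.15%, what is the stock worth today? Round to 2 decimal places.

A$57.84

Two-stage DDM. Project D₁…D_4 at 0.2, terminal growth 0.0216, discount at r = 0.1415.
D_1 = 4.6440
D_2 = 5.5728
D_3 = 6.6874
D_4 = 8.0248
Terminal value at t=4: TV = D_5/(r−g) = 8.1982/(0.1415−0.0216) = 68.3750
P₀ = 4.6440/(1+0.1415)^1 + 5.5728/(1+0.1415)^2 + 6.6874/(1+0.1415)^3 + 8.0248/(1+0.1415)^4 + 68.3750/(1+0.1415)^4 = 57.8387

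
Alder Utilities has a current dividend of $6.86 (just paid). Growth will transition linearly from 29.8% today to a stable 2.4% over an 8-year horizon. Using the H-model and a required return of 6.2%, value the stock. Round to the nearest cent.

$382.72

H-model: P₀ = D₀[(1+g_L) + H(g_S−g_L)]/(r−g_L), with H = 8/2 = 4.
P₀ = 6.86 × [(1+0.024) + 4×(0.298−0.024)] / (0.062−0.024)
   = 6.86 × 2.1200 / 0.038 = 382.7158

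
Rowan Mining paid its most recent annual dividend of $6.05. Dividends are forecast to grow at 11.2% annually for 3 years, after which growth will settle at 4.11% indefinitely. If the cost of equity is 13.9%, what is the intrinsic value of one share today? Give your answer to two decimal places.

Two-stage DDM. Project D₁…D_3 at 0.112, terminal growth 0.0411, discount at r = 0.139.
D_1 = 6.7276
D_2 = 7.4811
D_3 = 8.3190
Terminal value at t=3: TV = D_4/(r−g) = 8.6609/(0.139−0.0411) = 88.4666
P₀ = 6.7276/(1+0.139)^1 + 7.4811/(1+0.139)^2 + 8.3190/(1+0.139)^3 + 88.4666/(1+0.139)^3 = 77.1729

$77.17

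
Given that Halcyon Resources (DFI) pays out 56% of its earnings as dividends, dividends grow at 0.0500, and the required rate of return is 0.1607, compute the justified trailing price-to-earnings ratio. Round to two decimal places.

Justified trailing P/E = b(1+g)/(r−g) = 0.56×(1+0.05)/(0.1607−0.05) = 5.3117

5.31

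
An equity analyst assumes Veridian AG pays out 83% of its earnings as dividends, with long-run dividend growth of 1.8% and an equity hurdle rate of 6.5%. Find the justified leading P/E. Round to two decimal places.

17.66

Justified leading P/E = b/(r−g) = 0.83/(0.065−0.018) = 17.6596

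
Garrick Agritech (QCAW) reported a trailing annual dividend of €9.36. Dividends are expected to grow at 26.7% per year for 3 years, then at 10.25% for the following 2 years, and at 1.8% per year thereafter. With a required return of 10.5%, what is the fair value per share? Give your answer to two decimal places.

€229.63

Three-stage DDM. Project D₁…D_5; terminal Gordon value at t=5 with g = 0.018; discount at r = 0.105.
D_1 = 11.8591
D_2 = 15.0255
D_3 = 19.0373
D_4 = 20.9886
D_5 = 23.1400
TV_5 = 23.5565/(0.105−0.018) = 270.7643
P₀ = Σ Dₜ/(1+r)ᵗ + TV_5/(1+r)^5 = 229.6253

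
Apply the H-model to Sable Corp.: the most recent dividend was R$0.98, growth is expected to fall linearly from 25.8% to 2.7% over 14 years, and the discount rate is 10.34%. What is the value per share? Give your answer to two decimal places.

R$33.92

H-model: P₀ = D₀[(1+g_L) + H(g_S−g_L)]/(r−g_L), with H = 14/2 = 7.
P₀ = 0.98 × [(1+0.027) + 7×(0.258−0.027)] / (0.1034−0.027)
   = 0.98 × 2.6440 / 0.0764 = 33.9152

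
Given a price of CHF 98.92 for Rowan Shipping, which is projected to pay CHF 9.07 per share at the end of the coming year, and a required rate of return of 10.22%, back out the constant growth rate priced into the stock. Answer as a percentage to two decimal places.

From P₀ = D₁/(r − g), the implied growth is g = r − D₁/P₀.
g = 0.1022 − 9.07/98.92 = 0.1022 − 0.09169 = 0.01051

1.05%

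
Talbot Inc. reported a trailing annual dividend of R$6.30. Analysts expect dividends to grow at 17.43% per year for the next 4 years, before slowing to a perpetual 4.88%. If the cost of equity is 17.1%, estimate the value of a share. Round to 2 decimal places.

Two-stage DDM. Project D₁…D_4 at 0.1743, terminal growth 0.0488, discount at r = 0.171.
D_1 = 7.3981
D_2 = 8.6876
D_3 = 10.2018
D_4 = 11.9800
Terminal value at t=4: TV = D_5/(r−g) = 12.5646/(0.171−0.0488) = 102.8202
P₀ = 7.3981/(1+0.171)^1 + 8.6876/(1+0.171)^2 + 10.2018/(1+0.171)^3 + 11.9800/(1+0.171)^4 + 102.8202/(1+0.171)^4 = 80.0608

R$80.06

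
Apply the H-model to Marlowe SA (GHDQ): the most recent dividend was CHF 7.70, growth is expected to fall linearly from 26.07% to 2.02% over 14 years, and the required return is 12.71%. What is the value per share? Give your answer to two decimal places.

CHF 194.75

H-model: P₀ = D₀[(1+g_L) + H(g_S−g_L)]/(r−g_L), with H = 14/2 = 7.
P₀ = 7.70 × [(1+0.0202) + 7×(0.2607−0.0202)] / (0.1271−0.0202)
   = 7.70 × 2.7037 / 0.1069 = 194.7473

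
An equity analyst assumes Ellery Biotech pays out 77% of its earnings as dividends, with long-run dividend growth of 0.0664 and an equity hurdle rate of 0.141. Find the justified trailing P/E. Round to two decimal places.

Justified trailing P/E = b(1+g)/(r−g) = 0.77×(1+0.0664)/(0.141−0.0664) = 11.0071

11.01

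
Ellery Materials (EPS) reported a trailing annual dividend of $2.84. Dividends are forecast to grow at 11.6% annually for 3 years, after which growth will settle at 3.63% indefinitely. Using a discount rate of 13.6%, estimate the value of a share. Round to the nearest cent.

$36.21

Two-stage DDM. Project D₁…D_3 at 0.116, terminal growth 0.0363, discount at r = 0.136.
D_1 = 3.1694
D_2 = 3.5371
D_3 = 3.9474
Terminal value at t=3: TV = D_4/(r−g) = 4.0907/(0.136−0.0363) = 41.0300
P₀ = 3.1694/(1+0.136)^1 + 3.5371/(1+0.136)^2 + 3.9474/(1+0.136)^3 + 41.0300/(1+0.136)^3 = 36.2111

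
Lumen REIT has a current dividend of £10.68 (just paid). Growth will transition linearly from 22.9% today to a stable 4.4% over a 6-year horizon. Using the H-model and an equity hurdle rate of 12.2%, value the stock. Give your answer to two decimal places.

H-model: P₀ = D₀[(1+g_L) + H(g_S−g_L)]/(r−g_L), with H = 6/2 = 3.
P₀ = 10.68 × [(1+0.044) + 3×(0.229−0.044)] / (0.122−0.044)
   = 10.68 × 1.5990 / 0.078 = 218.9400

£218.94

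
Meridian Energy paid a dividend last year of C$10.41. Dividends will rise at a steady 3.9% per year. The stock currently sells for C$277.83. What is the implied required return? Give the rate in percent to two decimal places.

7.79%

Rearranging the constant-growth DDM: r = D₁/P₀ + g.
D₁ = 10.41 × (1 + 0.039) = 10.8160.
r = 10.8160 / 277.83 + 0.039 = 0.03893 + 0.039 = 0.07793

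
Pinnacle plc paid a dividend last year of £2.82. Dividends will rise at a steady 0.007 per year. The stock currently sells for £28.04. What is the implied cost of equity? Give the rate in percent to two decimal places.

10.83%

Rearranging the constant-growth DDM: r = D₁/P₀ + g.
D₁ = 2.82 × (1 + 0.007) = 2.8397.
r = 2.8397 / 28.04 + 0.007 = 0.10127 + 0.007 = 0.10827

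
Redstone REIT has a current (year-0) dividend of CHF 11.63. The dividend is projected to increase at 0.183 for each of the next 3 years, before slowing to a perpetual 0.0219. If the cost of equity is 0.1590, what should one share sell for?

CHF 128.54

Two-stage DDM. Project D₁…D_3 at 0.183, terminal growth 0.0219, discount at r = 0.159.
D_1 = 13.7583
D_2 = 16.2761
D_3 = 19.2546
Terminal value at t=3: TV = D_4/(r−g) = 19.6763/(0.159−0.0219) = 143.5175
P₀ = 13.7583/(1+0.159)^1 + 16.2761/(1+0.159)^2 + 19.2546/(1+0.159)^3 + 143.5175/(1+0.159)^3 = 128.5388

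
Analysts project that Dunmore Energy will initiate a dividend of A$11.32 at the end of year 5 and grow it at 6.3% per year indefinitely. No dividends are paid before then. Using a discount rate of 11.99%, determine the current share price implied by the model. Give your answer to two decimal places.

Deferred-dividend DDM. At t=4 the remaining stream is a growing perpetuity with first payment D_5 = 11.32.
V_4 = D_5/(r−g) = 11.32/(0.1199−0.063) = 198.9455
P₀ = V_4/(1+r)^4 = 198.9455/(1+0.1199)^4 = 126.4786

A$126.48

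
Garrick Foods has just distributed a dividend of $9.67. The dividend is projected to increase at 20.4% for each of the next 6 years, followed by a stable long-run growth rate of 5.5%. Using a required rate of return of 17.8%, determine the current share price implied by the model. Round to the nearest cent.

Two-stage DDM. Project D₁…D_6 at 0.204, terminal growth 0.055, discount at r = 0.178.
D_1 = 11.6427
D_2 = 14.0178
D_3 = 16.8774
D_4 = 20.3204
D_5 = 24.4658
D_6 = 29.4568
Terminal value at t=6: TV = D_7/(r−g) = 31.0769/(0.178−0.055) = 252.6578
P₀ = 11.6427/(1+0.178)^1 + 14.0178/(1+0.178)^2 + 16.8774/(1+0.178)^3 + 20.3204/(1+0.178)^4 + 24.4658/(1+0.178)^5 + 29.4568/(1+0.178)^6 + 252.6578/(1+0.178)^6 = 157.2205

$157.22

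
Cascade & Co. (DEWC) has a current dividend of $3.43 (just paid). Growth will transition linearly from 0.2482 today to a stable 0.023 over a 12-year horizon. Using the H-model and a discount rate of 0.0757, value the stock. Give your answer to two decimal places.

H-model: P₀ = D₀[(1+g_L) + H(g_S−g_L)]/(r−g_L), with H = 12/2 = 6.
P₀ = 3.43 × [(1+0.023) + 6×(0.2482−0.023)] / (0.0757−0.023)
   = 3.43 × 2.3742 / 0.0527 = 154.5257

$154.53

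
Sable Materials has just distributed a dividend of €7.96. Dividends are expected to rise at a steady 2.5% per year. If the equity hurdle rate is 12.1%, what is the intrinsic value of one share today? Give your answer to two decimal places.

Gordon growth model: P₀ = D₁/(r − g). D₁ = 7.96 × (1 + 0.025) = 8.1590.
P₀ = 8.1590 / (0.121 − 0.025) = 8.1590 / 0.096 = 84.9896

€84.99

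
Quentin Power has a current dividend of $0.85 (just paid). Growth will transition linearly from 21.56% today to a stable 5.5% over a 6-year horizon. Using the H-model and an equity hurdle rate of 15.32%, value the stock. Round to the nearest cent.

$13.30

H-model: P₀ = D₀[(1+g_L) + H(g_S−g_L)]/(r−g_L), with H = 6/2 = 3.
P₀ = 0.85 × [(1+0.055) + 3×(0.2156−0.055)] / (0.1532−0.055)
   = 0.85 × 1.5368 / 0.0982 = 13.3022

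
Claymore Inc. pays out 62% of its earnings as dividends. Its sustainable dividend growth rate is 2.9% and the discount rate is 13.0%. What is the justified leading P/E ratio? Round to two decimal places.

6.14

Justified leading P/E = b/(r−g) = 0.62/(0.13−0.029) = 6.1386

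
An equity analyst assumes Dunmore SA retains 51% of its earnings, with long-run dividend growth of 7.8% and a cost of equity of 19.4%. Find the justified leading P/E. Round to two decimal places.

Payout ratio b = 1 − 0.51 = 0.49.
Justified leading P/E = b/(r−g) = 0.49/(0.194−0.078) = 4.2241

4.22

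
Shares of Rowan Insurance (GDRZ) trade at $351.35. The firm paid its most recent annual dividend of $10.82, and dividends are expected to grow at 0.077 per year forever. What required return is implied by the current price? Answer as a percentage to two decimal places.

Rearranging the constant-growth DDM: r = D₁/P₀ + g.
D₁ = 10.82 × (1 + 0.077) = 11.6531.
r = 11.6531 / 351.35 + 0.077 = 0.03317 + 0.077 = 0.11017

11.02%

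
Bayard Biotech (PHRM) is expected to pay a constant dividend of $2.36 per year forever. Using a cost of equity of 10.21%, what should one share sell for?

Zero-growth DDM (perpetuity): P₀ = D/r = 2.36 / 0.1021 = 23.1146

$23.11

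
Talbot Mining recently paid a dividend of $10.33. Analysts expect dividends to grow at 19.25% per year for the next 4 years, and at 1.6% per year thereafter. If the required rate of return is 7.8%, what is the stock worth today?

Two-stage DDM. Project D₁…D_4 at 0.1925, terminal growth 0.016, discount at r = 0.078.
D_1 = 12.3185
D_2 = 14.6898
D_3 = 17.5176
D_4 = 20.8898
Terminal value at t=4: TV = D_5/(r−g) = 21.2240/(0.078−0.016) = 342.3229
P₀ = 12.3185/(1+0.078)^1 + 14.6898/(1+0.078)^2 + 17.5176/(1+0.078)^3 + 20.8898/(1+0.078)^4 + 342.3229/(1+0.078)^4 = 307.0106

$307.01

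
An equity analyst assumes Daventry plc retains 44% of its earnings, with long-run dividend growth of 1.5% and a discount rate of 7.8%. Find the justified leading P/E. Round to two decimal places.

Payout ratio b = 1 − 0.44 = 0.56.
Justified leading P/E = b/(r−g) = 0.56/(0.078−0.015) = 8.8889

8.89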